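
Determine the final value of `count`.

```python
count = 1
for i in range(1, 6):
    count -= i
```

-14

i=1: count = 1-1 = 0
i=2: count = 0-2 = -2
i=3: count = (-2)-3 = -5
i=4: count = (-5)-4 = -9
i=5: count = (-9)-5 = -14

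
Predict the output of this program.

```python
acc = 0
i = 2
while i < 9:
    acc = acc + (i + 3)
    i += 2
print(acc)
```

32

i=2: acc = 0+5 = 5
i=4: acc = 5+7 = 12
i=6: acc = 12+9 = 21
i=8: acc = 21+11 = 32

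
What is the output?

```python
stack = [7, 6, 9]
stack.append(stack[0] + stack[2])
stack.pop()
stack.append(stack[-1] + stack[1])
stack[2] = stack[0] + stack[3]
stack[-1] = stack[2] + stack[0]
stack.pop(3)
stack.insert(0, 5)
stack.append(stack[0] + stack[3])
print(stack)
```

[5, 7, 6, 22, 27]

append stack[0]+stack[2] = 7+9 = 16 → [7, 6, 9, 16]
pop() removes 16 → [7, 6, 9]
append stack[-1]+stack[1] = 9+6 = 15 → [7, 6, 9, 15]
stack[2] = stack[0]+stack[3] = 7+15 = 22 → [7, 6, 22, 15]
stack[-1] = stack[2]+stack[0] = 22+7 = 29 → [7, 6, 22, 29]
pop(3) removes 29 → [7, 6, 22]
insert 5 at 0 → [5, 7, 6, 22]
append stack[0]+stack[3] = 5+22 = 27 → [5, 7, 6, 22, 27]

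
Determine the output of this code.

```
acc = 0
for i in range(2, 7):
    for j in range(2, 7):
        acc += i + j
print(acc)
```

200

i=2,j=2: acc = 0+4 = 4
i=2,j=3: acc = 4+5 = 9
i=2,j=4: acc = 9+6 = 15
i=2,j=5: acc = 15+7 = 22
i=2,j=6: acc = 22+8 = 30
i=3,j=2: acc = 30+5 = 35
i=3,j=3: acc = 35+6 = 41
i=3,j=4: acc = 41+7 = 48
i=3,j=5: acc = 48+8 = 56
i=3,j=6: acc = 56+9 = 65
i=4,j=2: acc = 65+6 = 71
i=4,j=3: acc = 71+7 = 78
i=4,j=4: acc = 78+8 = 86
i=4,j=5: acc = 86+9 = 95
i=4,j=6: acc = 95+10 = 105
i=5,j=2: acc = 105+7 = 112
i=5,j=3: acc = 112+8 = 120
i=5,j=4: acc = 120+9 = 129
i=5,j=5: acc = 129+10 = 139
i=5,j=6: acc = 139+11 = 150
i=6,j=2: acc = 150+8 = 158
i=6,j=3: acc = 158+9 = 167
i=6,j=4: acc = 167+10 = 177
i=6,j=5: acc = 177+11 = 188
i=6,j=6: acc = 188+12 = 200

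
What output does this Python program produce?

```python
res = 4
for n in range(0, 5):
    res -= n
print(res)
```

-6

n=0: res = 4-0 = 4
n=1: res = 4-1 = 3
n=2: res = 3-2 = 1
n=3: res = 1-3 = -2
n=4: res = (-2)-4 = -6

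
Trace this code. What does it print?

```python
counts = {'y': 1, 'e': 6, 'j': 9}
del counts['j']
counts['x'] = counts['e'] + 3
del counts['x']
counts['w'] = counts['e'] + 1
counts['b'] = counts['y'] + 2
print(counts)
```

{'y': 1, 'e': 6, 'w': 7, 'b': 3}

del 'j' → {'y': 1, 'e': 6}
counts['x'] = counts['e']+3 = 9 → {'y': 1, 'e': 6, 'x': 9}
del 'x' → {'y': 1, 'e': 6}
counts['w'] = counts['e']+1 = 7 → {'y': 1, 'e': 6, 'w': 7}
counts['b'] = counts['y']+2 = 3 → {'y': 1, 'e': 6, 'w': 7, 'b': 3}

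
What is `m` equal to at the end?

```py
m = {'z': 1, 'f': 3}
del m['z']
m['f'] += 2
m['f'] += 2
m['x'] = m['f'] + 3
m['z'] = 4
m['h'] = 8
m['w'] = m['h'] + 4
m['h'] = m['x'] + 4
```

del 'z' → {'f': 3}
m['f'] = 3+2 = 5 → {'f': 5}
m['f'] = 5+2 = 7 → {'f': 7}
m['x'] = m['f']+3 = 10 → {'f': 7, 'x': 10}
m['z'] = 4 → {'f': 7, 'x': 10, 'z': 4}
m['h'] = 8 → {'f': 7, 'x': 10, 'z': 4, 'h': 8}
m['w'] = m['h']+4 = 12 → {'f': 7, 'x': 10, 'z': 4, 'h': 8, 'w': 12}
m['h'] = m['x']+4 = 14 → {'f': 7, 'x': 10, 'z': 4, 'h': 14, 'w': 12}

{'f': 7, 'x': 10, 'z': 4, 'h': 14, 'w': 12}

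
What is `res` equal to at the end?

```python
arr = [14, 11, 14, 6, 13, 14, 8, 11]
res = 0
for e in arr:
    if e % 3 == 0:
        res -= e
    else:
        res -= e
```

-91

e=14: not %3==0, res = 0-14 = -14
e=11: not %3==0, res = (-14)-11 = -25
e=14: not %3==0, res = (-25)-14 = -39
e=6: %3==0, res = (-39)-6 = -45
e=13: not %3==0, res = (-45)-13 = -58
e=14: not %3==0, res = (-58)-14 = -72
e=8: not %3==0, res = (-72)-8 = -80
e=11: not %3==0, res = (-80)-11 = -91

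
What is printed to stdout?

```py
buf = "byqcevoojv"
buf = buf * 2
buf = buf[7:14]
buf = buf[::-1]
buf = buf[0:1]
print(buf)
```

c

repeat ×2 → 'byqcevoojvbyqcevoojv'
slice [7:14] → 'ojvbyqc'
reverse → 'cqybvjo'
slice [0:1] → 'c'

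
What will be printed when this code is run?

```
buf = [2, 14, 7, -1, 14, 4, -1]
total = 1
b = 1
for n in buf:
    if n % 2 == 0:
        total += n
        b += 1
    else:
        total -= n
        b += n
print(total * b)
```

300

n=2: even, total = 1+2 = 3; b=2
n=14: even, total = 3+14 = 17; b=3
n=7: not even, total = 17-7 = 10; b=10
n=-1: not even, total = 10-(-1) = 11; b=9
n=14: even, total = 11+14 = 25; b=10
n=4: even, total = 25+4 = 29; b=11
n=-1: not even, total = 29-(-1) = 30; b=10
total*b = 30*10 = 300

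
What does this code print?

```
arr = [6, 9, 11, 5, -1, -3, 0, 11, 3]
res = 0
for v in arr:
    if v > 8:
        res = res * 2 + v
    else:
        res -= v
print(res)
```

16

v=6: not >8, res = 0-6 = -6
v=9: >8, res = (-6)*2+9 = -3
v=11: >8, res = (-3)*2+11 = 5
v=5: not >8, res = 5-5 = 0
v=-1: not >8, res = 0-(-1) = 1
v=-3: not >8, res = 1-(-3) = 4
v=0: not >8, res = 4-0 = 4
v=11: >8, res = 4*2+11 = 19
v=3: not >8, res = 19-3 = 16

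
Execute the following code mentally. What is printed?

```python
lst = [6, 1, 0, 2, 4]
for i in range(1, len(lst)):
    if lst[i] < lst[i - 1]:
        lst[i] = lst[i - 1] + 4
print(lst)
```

i=1: 1<6, lst[1] = 6+4 = 10 → [6, 10, 0, 2, 4]
i=2: 0<10, lst[2] = 10+4 = 14 → [6, 10, 14, 2, 4]
i=3: 2<14, lst[3] = 14+4 = 18 → [6, 10, 14, 18, 4]
i=4: 4<18, lst[4] = 18+4 = 22 → [6, 10, 14, 18, 22]

[6, 10, 14, 18, 22]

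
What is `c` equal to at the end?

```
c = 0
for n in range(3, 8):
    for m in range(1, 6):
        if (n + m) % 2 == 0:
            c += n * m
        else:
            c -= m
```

159

n=3,m=1: even sum, c = 0+3 = 3
n=3,m=2: odd sum, c = 3-2 = 1
n=3,m=3: even sum, c = 1+9 = 10
n=3,m=4: odd sum, c = 10-4 = 6
n=3,m=5: even sum, c = 6+15 = 21
n=4,m=1: odd sum, c = 21-1 = 20
n=4,m=2: even sum, c = 20+8 = 28
n=4,m=3: odd sum, c = 28-3 = 25
n=4,m=4: even sum, c = 25+16 = 41
n=4,m=5: odd sum, c = 41-5 = 36
n=5,m=1: even sum, c = 36+5 = 41
n=5,m=2: odd sum, c = 41-2 = 39
n=5,m=3: even sum, c = 39+15 = 54
n=5,m=4: odd sum, c = 54-4 = 50
n=5,m=5: even sum, c = 50+25 = 75
n=6,m=1: odd sum, c = 75-1 = 74
n=6,m=2: even sum, c = 74+12 = 86
n=6,m=3: odd sum, c = 86-3 = 83
n=6,m=4: even sum, c = 83+24 = 107
n=6,m=5: odd sum, c = 107-5 = 102
n=7,m=1: even sum, c = 102+7 = 109
n=7,m=2: odd sum, c = 109-2 = 107
n=7,m=3: even sum, c = 107+21 = 128
n=7,m=4: odd sum, c = 128-4 = 124
n=7,m=5: even sum, c = 124+35 = 159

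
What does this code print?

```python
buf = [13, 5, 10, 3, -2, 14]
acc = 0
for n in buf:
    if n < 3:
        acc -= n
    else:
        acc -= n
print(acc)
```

n=13: not <3, acc = 0-13 = -13
n=5: not <3, acc = (-13)-5 = -18
n=10: not <3, acc = (-18)-10 = -28
n=3: not <3, acc = (-28)-3 = -31
n=-2: <3, acc = (-31)-(-2) = -29
n=14: not <3, acc = (-29)-14 = -43

-43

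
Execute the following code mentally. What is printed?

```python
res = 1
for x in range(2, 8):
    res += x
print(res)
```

28

x=2: res = 1+2 = 3
x=3: res = 3+3 = 6
x=4: res = 6+4 = 10
x=5: res = 10+5 = 15
x=6: res = 15+6 = 21
x=7: res = 21+7 = 28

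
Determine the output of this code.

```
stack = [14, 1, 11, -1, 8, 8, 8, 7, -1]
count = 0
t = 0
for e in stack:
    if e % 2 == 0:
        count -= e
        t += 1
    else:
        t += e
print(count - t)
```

-59

e=14: even, count = 0-14 = -14; t=1
e=1: not even; t=2
e=11: not even; t=13
e=-1: not even; t=12
e=8: even, count = (-14)-8 = -22; t=13
e=8: even, count = (-22)-8 = -30; t=14
e=8: even, count = (-30)-8 = -38; t=15
e=7: not even; t=22
e=-1: not even; t=21
count-t = (-38)-21 = -59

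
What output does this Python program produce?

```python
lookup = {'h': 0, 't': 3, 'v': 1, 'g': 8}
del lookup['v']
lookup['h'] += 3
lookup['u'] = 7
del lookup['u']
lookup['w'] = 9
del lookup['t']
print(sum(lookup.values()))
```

20

del 'v' → {'h': 0, 't': 3, 'g': 8}
lookup['h'] = 0+3 = 3 → {'h': 3, 't': 3, 'g': 8}
lookup['u'] = 7 → {'h': 3, 't': 3, 'g': 8, 'u': 7}
del 'u' → {'h': 3, 't': 3, 'g': 8}
lookup['w'] = 9 → {'h': 3, 't': 3, 'g': 8, 'w': 9}
del 't' → {'h': 3, 'g': 8, 'w': 9}
sum of values = 20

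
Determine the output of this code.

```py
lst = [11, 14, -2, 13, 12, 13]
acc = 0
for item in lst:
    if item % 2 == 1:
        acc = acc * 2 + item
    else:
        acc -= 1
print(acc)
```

item=11: odd, acc = 0*2+11 = 11
item=14: not odd, acc = 11-1 = 10
item=-2: not odd, acc = 10-1 = 9
item=13: odd, acc = 9*2+13 = 31
item=12: not odd, acc = 31-1 = 30
item=13: odd, acc = 30*2+13 = 73

73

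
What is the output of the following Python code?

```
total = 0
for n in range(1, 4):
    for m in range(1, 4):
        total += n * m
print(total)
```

n=1,m=1: total = 0+1 = 1
n=1,m=2: total = 1+2 = 3
n=1,m=3: total = 3+3 = 6
n=2,m=1: total = 6+2 = 8
n=2,m=2: total = 8+4 = 12
n=2,m=3: total = 12+6 = 18
n=3,m=1: total = 18+3 = 21
n=3,m=2: total = 21+6 = 27
n=3,m=3: total = 27+9 = 36

36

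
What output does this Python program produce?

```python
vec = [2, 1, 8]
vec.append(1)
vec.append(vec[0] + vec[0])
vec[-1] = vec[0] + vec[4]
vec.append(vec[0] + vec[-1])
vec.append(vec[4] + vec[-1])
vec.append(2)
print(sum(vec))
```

append 1 → [2, 1, 8, 1]
append vec[0]+vec[0] = 2+2 = 4 → [2, 1, 8, 1, 4]
vec[-1] = vec[0]+vec[4] = 2+4 = 6 → [2, 1, 8, 1, 6]
append vec[0]+vec[-1] = 2+6 = 8 → [2, 1, 8, 1, 6, 8]
append vec[4]+vec[-1] = 6+8 = 14 → [2, 1, 8, 1, 6, 8, 14]
append 2 → [2, 1, 8, 1, 6, 8, 14, 2]
sum = 42

42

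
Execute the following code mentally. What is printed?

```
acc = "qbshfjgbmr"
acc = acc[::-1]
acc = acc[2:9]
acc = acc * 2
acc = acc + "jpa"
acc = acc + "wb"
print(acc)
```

bgjfhsbbgjfhsbjpawb

reverse → 'rmbgjfhsbq'
slice [2:9] → 'bgjfhsb'
repeat ×2 → 'bgjfhsbbgjfhsb'
+ 'jpa' → 'bgjfhsbbgjfhsbjpa'
+ 'wb' → 'bgjfhsbbgjfhsbjpawb'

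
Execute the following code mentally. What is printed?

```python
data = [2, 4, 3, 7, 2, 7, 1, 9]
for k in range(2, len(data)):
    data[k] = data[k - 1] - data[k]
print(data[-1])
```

k=2: data[2] = 4-3 = 1 → [2, 4, 1, 7, 2, 7, 1, 9]
k=3: data[3] = 1-7 = -6 → [2, 4, 1, -6, 2, 7, 1, 9]
k=4: data[4] = (-6)-2 = -8 → [2, 4, 1, -6, -8, 7, 1, 9]
k=5: data[5] = (-8)-7 = -15 → [2, 4, 1, -6, -8, -15, 1, 9]
k=6: data[6] = (-15)-1 = -16 → [2, 4, 1, -6, -8, -15, -16, 9]
k=7: data[7] = (-16)-9 = -25 → [2, 4, 1, -6, -8, -15, -16, -25]

-25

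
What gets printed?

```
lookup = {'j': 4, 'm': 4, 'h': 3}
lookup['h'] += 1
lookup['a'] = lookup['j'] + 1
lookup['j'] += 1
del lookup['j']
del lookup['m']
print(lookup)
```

lookup['h'] = 3+1 = 4 → {'j': 4, 'm': 4, 'h': 4}
lookup['a'] = lookup['j']+1 = 5 → {'j': 4, 'm': 4, 'h': 4, 'a': 5}
lookup['j'] = 4+1 = 5 → {'j': 5, 'm': 4, 'h': 4, 'a': 5}
del 'j' → {'m': 4, 'h': 4, 'a': 5}
del 'm' → {'h': 4, 'a': 5}

{'h': 4, 'a': 5}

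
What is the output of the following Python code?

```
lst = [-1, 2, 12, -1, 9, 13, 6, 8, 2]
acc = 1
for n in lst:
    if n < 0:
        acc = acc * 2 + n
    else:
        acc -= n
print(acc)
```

n=-1: <0, acc = 1*2+(-1) = 1
n=2: not <0, acc = 1-2 = -1
n=12: not <0, acc = (-1)-12 = -13
n=-1: <0, acc = (-13)*2+(-1) = -27
n=9: not <0, acc = (-27)-9 = -36
n=13: not <0, acc = (-36)-13 = -49
n=6: not <0, acc = (-49)-6 = -55
n=8: not <0, acc = (-55)-8 = -63
n=2: not <0, acc = (-63)-2 = -65

-65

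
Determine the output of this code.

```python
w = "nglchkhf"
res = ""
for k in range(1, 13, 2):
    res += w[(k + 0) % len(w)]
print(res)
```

gckfgc

k=1: add w[1]='g' → 'g'
k=3: add w[3]='c' → 'gc'
k=5: add w[5]='k' → 'gck'
k=7: add w[7]='f' → 'gckf'
k=9: add w[1]='g' → 'gckfg'
k=11: add w[3]='c' → 'gckfgc'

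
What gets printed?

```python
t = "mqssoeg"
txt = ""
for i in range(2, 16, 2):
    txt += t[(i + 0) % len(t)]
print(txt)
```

sogqsem

i=2: add t[2]='s' → 's'
i=4: add t[4]='o' → 'so'
i=6: add t[6]='g' → 'sog'
i=8: add t[1]='q' → 'sogq'
i=10: add t[3]='s' → 'sogqs'
i=12: add t[5]='e' → 'sogqse'
i=14: add t[0]='m' → 'sogqsem'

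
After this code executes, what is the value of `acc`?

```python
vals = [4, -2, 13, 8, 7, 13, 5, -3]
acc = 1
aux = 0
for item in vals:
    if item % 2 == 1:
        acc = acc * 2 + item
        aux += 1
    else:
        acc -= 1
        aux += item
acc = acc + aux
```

290

item=4: not odd, acc = 1-1 = 0; aux=4
item=-2: not odd, acc = 0-1 = -1; aux=2
item=13: odd, acc = (-1)*2+13 = 11; aux=3
item=8: not odd, acc = 11-1 = 10; aux=11
item=7: odd, acc = 10*2+7 = 27; aux=12
item=13: odd, acc = 27*2+13 = 67; aux=13
item=5: odd, acc = 67*2+5 = 139; aux=14
item=-3: odd, acc = 139*2+(-3) = 275; aux=15
acc+aux = 275+15 = 290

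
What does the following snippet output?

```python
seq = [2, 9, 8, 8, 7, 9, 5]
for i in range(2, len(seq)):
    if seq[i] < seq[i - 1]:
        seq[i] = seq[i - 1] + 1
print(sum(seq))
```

71

i=2: 8<9, seq[2] = 9+1 = 10 → [2, 9, 10, 8, 7, 9, 5]
i=3: 8<10, seq[3] = 10+1 = 11 → [2, 9, 10, 11, 7, 9, 5]
i=4: 7<11, seq[4] = 11+1 = 12 → [2, 9, 10, 11, 12, 9, 5]
i=5: 9<12, seq[5] = 12+1 = 13 → [2, 9, 10, 11, 12, 13, 5]
i=6: 5<13, seq[6] = 13+1 = 14 → [2, 9, 10, 11, 12, 13, 14]
sum = 71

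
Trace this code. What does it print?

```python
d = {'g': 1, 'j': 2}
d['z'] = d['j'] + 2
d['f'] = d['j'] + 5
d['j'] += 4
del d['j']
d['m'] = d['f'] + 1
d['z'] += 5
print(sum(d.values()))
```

d['z'] = d['j']+2 = 4 → {'g': 1, 'j': 2, 'z': 4}
d['f'] = d['j']+5 = 7 → {'g': 1, 'j': 2, 'z': 4, 'f': 7}
d['j'] = 2+4 = 6 → {'g': 1, 'j': 6, 'z': 4, 'f': 7}
del 'j' → {'g': 1, 'z': 4, 'f': 7}
d['m'] = d['f']+1 = 8 → {'g': 1, 'z': 4, 'f': 7, 'm': 8}
d['z'] = 4+5 = 9 → {'g': 1, 'z': 9, 'f': 7, 'm': 8}
sum of values = 25

25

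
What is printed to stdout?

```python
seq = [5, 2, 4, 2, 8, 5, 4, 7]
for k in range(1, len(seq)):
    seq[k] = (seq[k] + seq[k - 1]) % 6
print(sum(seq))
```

k=1: seq[1] = (2+5)%6 = 1 → [5, 1, 4, 2, 8, 5, 4, 7]
k=2: seq[2] = (4+1)%6 = 5 → [5, 1, 5, 2, 8, 5, 4, 7]
k=3: seq[3] = (2+5)%6 = 1 → [5, 1, 5, 1, 8, 5, 4, 7]
k=4: seq[4] = (8+1)%6 = 3 → [5, 1, 5, 1, 3, 5, 4, 7]
k=5: seq[5] = (5+3)%6 = 2 → [5, 1, 5, 1, 3, 2, 4, 7]
k=6: seq[6] = (4+2)%6 = 0 → [5, 1, 5, 1, 3, 2, 0, 7]
k=7: seq[7] = (7+0)%6 = 1 → [5, 1, 5, 1, 3, 2, 0, 1]
sum = 18

18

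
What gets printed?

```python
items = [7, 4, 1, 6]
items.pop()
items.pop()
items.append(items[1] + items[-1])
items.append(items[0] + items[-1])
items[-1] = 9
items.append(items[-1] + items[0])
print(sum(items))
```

pop() removes 6 → [7, 4, 1]
pop() removes 1 → [7, 4]
append items[1]+items[-1] = 4+4 = 8 → [7, 4, 8]
append items[0]+items[-1] = 7+8 = 15 → [7, 4, 8, 15]
items[-1] = 9 → [7, 4, 8, 9]
append items[-1]+items[0] = 9+7 = 16 → [7, 4, 8, 9, 16]
sum = 44

44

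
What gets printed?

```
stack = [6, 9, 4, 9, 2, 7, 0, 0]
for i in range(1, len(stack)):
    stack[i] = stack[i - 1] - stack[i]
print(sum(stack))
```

i=1: stack[1] = 6-9 = -3 → [6, -3, 4, 9, 2, 7, 0, 0]
i=2: stack[2] = (-3)-4 = -7 → [6, -3, -7, 9, 2, 7, 0, 0]
i=3: stack[3] = (-7)-9 = -16 → [6, -3, -7, -16, 2, 7, 0, 0]
i=4: stack[4] = (-16)-2 = -18 → [6, -3, -7, -16, -18, 7, 0, 0]
i=5: stack[5] = (-18)-7 = -25 → [6, -3, -7, -16, -18, -25, 0, 0]
i=6: stack[6] = (-25)-0 = -25 → [6, -3, -7, -16, -18, -25, -25, 0]
i=7: stack[7] = (-25)-0 = -25 → [6, -3, -7, -16, -18, -25, -25, -25]
sum = -113

-113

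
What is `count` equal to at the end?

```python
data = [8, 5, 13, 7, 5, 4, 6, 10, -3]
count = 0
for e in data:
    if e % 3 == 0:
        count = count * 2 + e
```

e=8: not %3==0
e=5: not %3==0
e=13: not %3==0
e=7: not %3==0
e=5: not %3==0
e=4: not %3==0
e=6: %3==0, count = 0*2+6 = 6
e=10: not %3==0
e=-3: %3==0, count = 6*2+(-3) = 9

9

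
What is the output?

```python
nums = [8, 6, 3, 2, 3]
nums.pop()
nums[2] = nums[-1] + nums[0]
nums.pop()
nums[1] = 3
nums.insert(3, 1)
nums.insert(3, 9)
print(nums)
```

[8, 3, 10, 9, 1]

pop() removes 3 → [8, 6, 3, 2]
nums[2] = nums[-1]+nums[0] = 2+8 = 10 → [8, 6, 10, 2]
pop() removes 2 → [8, 6, 10]
nums[1] = 3 → [8, 3, 10]
insert 1 at 3 → [8, 3, 10, 1]
insert 9 at 3 → [8, 3, 10, 9, 1]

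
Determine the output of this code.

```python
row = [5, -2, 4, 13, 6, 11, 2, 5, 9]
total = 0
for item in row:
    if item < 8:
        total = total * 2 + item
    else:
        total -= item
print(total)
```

36

item=5: <8, total = 0*2+5 = 5
item=-2: <8, total = 5*2+(-2) = 8
item=4: <8, total = 8*2+4 = 20
item=13: not <8, total = 20-13 = 7
item=6: <8, total = 7*2+6 = 20
item=11: not <8, total = 20-11 = 9
item=2: <8, total = 9*2+2 = 20
item=5: <8, total = 20*2+5 = 45
item=9: not <8, total = 45-9 = 36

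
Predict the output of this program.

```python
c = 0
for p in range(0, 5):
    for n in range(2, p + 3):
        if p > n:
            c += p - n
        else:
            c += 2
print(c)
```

p=0,n=2: not 0>2, c = 0+2 = 2
p=1,n=2: not 1>2, c = 2+2 = 4
p=1,n=3: not 1>3, c = 4+2 = 6
p=2,n=2: not 2>2, c = 6+2 = 8
p=2,n=3: not 2>3, c = 8+2 = 10
p=2,n=4: not 2>4, c = 10+2 = 12
p=3,n=2: 3>2, c = 12+1 = 13
p=3,n=3: not 3>3, c = 13+2 = 15
p=3,n=4: not 3>4, c = 15+2 = 17
p=3,n=5: not 3>5, c = 17+2 = 19
p=4,n=2: 4>2, c = 19+2 = 21
p=4,n=3: 4>3, c = 21+1 = 22
p=4,n=4: not 4>4, c = 22+2 = 24
p=4,n=5: not 4>5, c = 24+2 = 26
p=4,n=6: not 4>6, c = 26+2 = 28

28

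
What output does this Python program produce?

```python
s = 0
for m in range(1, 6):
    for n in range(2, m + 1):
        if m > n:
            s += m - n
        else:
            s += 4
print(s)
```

26

m=2,n=2: not 2>2, s = 0+4 = 4
m=3,n=2: 3>2, s = 4+1 = 5
m=3,n=3: not 3>3, s = 5+4 = 9
m=4,n=2: 4>2, s = 9+2 = 11
m=4,n=3: 4>3, s = 11+1 = 12
m=4,n=4: not 4>4, s = 12+4 = 16
m=5,n=2: 5>2, s = 16+3 = 19
m=5,n=3: 5>3, s = 19+2 = 21
m=5,n=4: 5>4, s = 21+1 = 22
m=5,n=5: not 5>5, s = 22+4 = 26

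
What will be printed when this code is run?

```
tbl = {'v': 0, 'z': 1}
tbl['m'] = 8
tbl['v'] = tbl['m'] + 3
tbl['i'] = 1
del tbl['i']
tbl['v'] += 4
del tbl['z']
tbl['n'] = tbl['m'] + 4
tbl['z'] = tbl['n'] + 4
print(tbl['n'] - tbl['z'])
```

-4

tbl['m'] = 8 → {'v': 0, 'z': 1, 'm': 8}
tbl['v'] = tbl['m']+3 = 11 → {'v': 11, 'z': 1, 'm': 8}
tbl['i'] = 1 → {'v': 11, 'z': 1, 'm': 8, 'i': 1}
del 'i' → {'v': 11, 'z': 1, 'm': 8}
tbl['v'] = 11+4 = 15 → {'v': 15, 'z': 1, 'm': 8}
del 'z' → {'v': 15, 'm': 8}
tbl['n'] = tbl['m']+4 = 12 → {'v': 15, 'm': 8, 'n': 12}
tbl['z'] = tbl['n']+4 = 16 → {'v': 15, 'm': 8, 'n': 12, 'z': 16}
tbl['n']-tbl['z'] = 12-16 = -4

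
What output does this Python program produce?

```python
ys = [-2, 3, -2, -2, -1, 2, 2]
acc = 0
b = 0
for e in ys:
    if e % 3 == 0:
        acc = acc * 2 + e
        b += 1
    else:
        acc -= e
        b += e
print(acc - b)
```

10

e=-2: not %3==0, acc = 0-(-2) = 2; b=-2
e=3: %3==0, acc = 2*2+3 = 7; b=-1
e=-2: not %3==0, acc = 7-(-2) = 9; b=-3
e=-2: not %3==0, acc = 9-(-2) = 11; b=-5
e=-1: not %3==0, acc = 11-(-1) = 12; b=-6
e=2: not %3==0, acc = 12-2 = 10; b=-4
e=2: not %3==0, acc = 10-2 = 8; b=-2
acc-b = 8-(-2) = 10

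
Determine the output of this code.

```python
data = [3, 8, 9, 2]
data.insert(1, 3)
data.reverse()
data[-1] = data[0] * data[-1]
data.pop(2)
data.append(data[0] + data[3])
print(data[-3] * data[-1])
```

insert 3 at 1 → [3, 3, 8, 9, 2]
reverse → [2, 9, 8, 3, 3]
data[-1] = data[0]*data[-1] = 2*3 = 6 → [2, 9, 8, 3, 6]
pop(2) removes 8 → [2, 9, 3, 6]
append data[0]+data[3] = 2+6 = 8 → [2, 9, 3, 6, 8]
data[-3]*data[-1] = 3*8 = 24

24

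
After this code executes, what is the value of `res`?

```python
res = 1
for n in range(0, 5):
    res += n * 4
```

n=0: res = 1+0*4 = 1
n=1: res = 1+1*4 = 5
n=2: res = 5+2*4 = 13
n=3: res = 13+3*4 = 25
n=4: res = 25+4*4 = 41

41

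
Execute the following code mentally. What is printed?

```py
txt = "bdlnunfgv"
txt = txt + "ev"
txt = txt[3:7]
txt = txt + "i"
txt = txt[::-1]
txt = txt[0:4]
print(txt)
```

+ 'ev' → 'bdlnunfgvev'
slice [3:7] → 'nunf'
+ 'i' → 'nunfi'
reverse → 'ifnun'
slice [0:4] → 'ifnu'

ifnu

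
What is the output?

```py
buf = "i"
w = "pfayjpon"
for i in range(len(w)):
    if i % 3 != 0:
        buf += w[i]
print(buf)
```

i=0: skip
i=1: add 'f' → 'if'
i=2: add 'a' → 'ifa'
i=3: skip
i=4: add 'j' → 'ifaj'
i=5: add 'p' → 'ifajp'
i=6: skip
i=7: add 'n' → 'ifajpn'

ifajpn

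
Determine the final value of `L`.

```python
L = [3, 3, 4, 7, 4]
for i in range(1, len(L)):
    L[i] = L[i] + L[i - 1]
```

i=1: L[1] = 3+3 = 6 → [3, 6, 4, 7, 4]
i=2: L[2] = 4+6 = 10 → [3, 6, 10, 7, 4]
i=3: L[3] = 7+10 = 17 → [3, 6, 10, 17, 4]
i=4: L[4] = 4+17 = 21 → [3, 6, 10, 17, 21]

[3, 6, 10, 17, 21]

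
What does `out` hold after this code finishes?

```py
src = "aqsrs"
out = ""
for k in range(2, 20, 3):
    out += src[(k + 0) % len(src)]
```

'sarqss'

k=2: add src[2]='s' → 's'
k=5: add src[0]='a' → 'sa'
k=8: add src[3]='r' → 'sar'
k=11: add src[1]='q' → 'sarq'
k=14: add src[4]='s' → 'sarqs'
k=17: add src[2]='s' → 'sarqss'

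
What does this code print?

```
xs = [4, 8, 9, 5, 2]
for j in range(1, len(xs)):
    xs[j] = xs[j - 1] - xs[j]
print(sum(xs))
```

j=1: xs[1] = 4-8 = -4 → [4, -4, 9, 5, 2]
j=2: xs[2] = (-4)-9 = -13 → [4, -4, -13, 5, 2]
j=3: xs[3] = (-13)-5 = -18 → [4, -4, -13, -18, 2]
j=4: xs[4] = (-18)-2 = -20 → [4, -4, -13, -18, -20]
sum = -51

-51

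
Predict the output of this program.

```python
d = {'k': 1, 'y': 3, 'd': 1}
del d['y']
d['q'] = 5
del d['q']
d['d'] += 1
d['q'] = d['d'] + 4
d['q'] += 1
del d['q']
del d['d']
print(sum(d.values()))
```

1

del 'y' → {'k': 1, 'd': 1}
d['q'] = 5 → {'k': 1, 'd': 1, 'q': 5}
del 'q' → {'k': 1, 'd': 1}
d['d'] = 1+1 = 2 → {'k': 1, 'd': 2}
d['q'] = d['d']+4 = 6 → {'k': 1, 'd': 2, 'q': 6}
d['q'] = 6+1 = 7 → {'k': 1, 'd': 2, 'q': 7}
del 'q' → {'k': 1, 'd': 2}
del 'd' → {'k': 1}
sum of values = 1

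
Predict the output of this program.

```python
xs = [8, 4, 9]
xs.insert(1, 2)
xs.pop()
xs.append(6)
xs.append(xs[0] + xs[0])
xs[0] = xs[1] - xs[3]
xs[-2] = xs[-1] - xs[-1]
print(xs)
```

insert 2 at 1 → [8, 2, 4, 9]
pop() removes 9 → [8, 2, 4]
append 6 → [8, 2, 4, 6]
append xs[0]+xs[0] = 8+8 = 16 → [8, 2, 4, 6, 16]
xs[0] = xs[1]-xs[3] = 2-6 = -4 → [-4, 2, 4, 6, 16]
xs[-2] = xs[-1]-xs[-1] = 16-16 = 0 → [-4, 2, 4, 0, 16]

[-4, 2, 4, 0, 16]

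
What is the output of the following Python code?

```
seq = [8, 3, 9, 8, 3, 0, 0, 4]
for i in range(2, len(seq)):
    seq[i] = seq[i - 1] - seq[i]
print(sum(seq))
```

-81

i=2: seq[2] = 3-9 = -6 → [8, 3, -6, 8, 3, 0, 0, 4]
i=3: seq[3] = (-6)-8 = -14 → [8, 3, -6, -14, 3, 0, 0, 4]
i=4: seq[4] = (-14)-3 = -17 → [8, 3, -6, -14, -17, 0, 0, 4]
i=5: seq[5] = (-17)-0 = -17 → [8, 3, -6, -14, -17, -17, 0, 4]
i=6: seq[6] = (-17)-0 = -17 → [8, 3, -6, -14, -17, -17, -17, 4]
i=7: seq[7] = (-17)-4 = -21 → [8, 3, -6, -14, -17, -17, -17, -21]
sum = -81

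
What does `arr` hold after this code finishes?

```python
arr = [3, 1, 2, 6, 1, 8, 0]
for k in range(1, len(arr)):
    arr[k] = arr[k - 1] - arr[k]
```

[3, 2, 0, -6, -7, -15, -15]

k=1: arr[1] = 3-1 = 2 → [3, 2, 2, 6, 1, 8, 0]
k=2: arr[2] = 2-2 = 0 → [3, 2, 0, 6, 1, 8, 0]
k=3: arr[3] = 0-6 = -6 → [3, 2, 0, -6, 1, 8, 0]
k=4: arr[4] = (-6)-1 = -7 → [3, 2, 0, -6, -7, 8, 0]
k=5: arr[5] = (-7)-8 = -15 → [3, 2, 0, -6, -7, -15, 0]
k=6: arr[6] = (-15)-0 = -15 → [3, 2, 0, -6, -7, -15, -15]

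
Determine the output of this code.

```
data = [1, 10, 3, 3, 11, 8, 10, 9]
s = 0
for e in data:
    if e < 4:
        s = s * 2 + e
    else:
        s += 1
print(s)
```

e=1: <4, s = 0*2+1 = 1
e=10: not <4, s = 1+1 = 2
e=3: <4, s = 2*2+3 = 7
e=3: <4, s = 7*2+3 = 17
e=11: not <4, s = 17+1 = 18
e=8: not <4, s = 18+1 = 19
e=10: not <4, s = 19+1 = 20
e=9: not <4, s = 20+1 = 21

21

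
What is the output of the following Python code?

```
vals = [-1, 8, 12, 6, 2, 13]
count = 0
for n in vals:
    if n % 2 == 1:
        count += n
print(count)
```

12

n=-1: odd, count = 0+(-1) = -1
n=8: not odd
n=12: not odd
n=6: not odd
n=2: not odd
n=13: odd, count = (-1)+13 = 12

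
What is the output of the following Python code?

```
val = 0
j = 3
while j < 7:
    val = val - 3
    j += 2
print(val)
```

-6

j=3: val = 0-3 = -3
j=5: val = (-3)-3 = -6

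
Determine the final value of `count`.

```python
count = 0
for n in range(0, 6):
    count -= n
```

n=0: count = 0-0 = 0
n=1: count = 0-1 = -1
n=2: count = (-1)-2 = -3
n=3: count = (-3)-3 = -6
n=4: count = (-6)-4 = -10
n=5: count = (-10)-5 = -15

-15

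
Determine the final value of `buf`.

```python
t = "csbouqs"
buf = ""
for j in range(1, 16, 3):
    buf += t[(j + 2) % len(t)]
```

'osbqs'

j=1: add t[3]='o' → 'o'
j=4: add t[6]='s' → 'os'
j=7: add t[2]='b' → 'osb'
j=10: add t[5]='q' → 'osbq'
j=13: add t[1]='s' → 'osbqs'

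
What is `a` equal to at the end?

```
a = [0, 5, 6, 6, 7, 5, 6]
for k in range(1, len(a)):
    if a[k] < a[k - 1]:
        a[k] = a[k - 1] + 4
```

k=1: 5>=0, unchanged → [0, 5, 6, 6, 7, 5, 6]
k=2: 6>=5, unchanged → [0, 5, 6, 6, 7, 5, 6]
k=3: 6>=6, unchanged → [0, 5, 6, 6, 7, 5, 6]
k=4: 7>=6, unchanged → [0, 5, 6, 6, 7, 5, 6]
k=5: 5<7, a[5] = 7+4 = 11 → [0, 5, 6, 6, 7, 11, 6]
k=6: 6<11, a[6] = 11+4 = 15 → [0, 5, 6, 6, 7, 11, 15]

[0, 5, 6, 6, 7, 11, 15]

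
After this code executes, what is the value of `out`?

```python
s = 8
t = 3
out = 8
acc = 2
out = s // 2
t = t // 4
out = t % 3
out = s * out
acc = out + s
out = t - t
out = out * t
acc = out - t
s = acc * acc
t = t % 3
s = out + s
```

0

out = 8//2 = 4
t = 3//4 = 0
out = 0%3 = 0
out = 8*0 = 0
acc = 0+8 = 8
out = 0-0 = 0
out = 0*0 = 0
acc = 0-0 = 0
s = 0*0 = 0
t = 0%3 = 0
s = 0+0 = 0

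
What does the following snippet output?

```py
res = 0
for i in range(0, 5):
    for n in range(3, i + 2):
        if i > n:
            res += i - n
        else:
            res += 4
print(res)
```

21

i=2,n=3: not 2>3, res = 0+4 = 4
i=3,n=3: not 3>3, res = 4+4 = 8
i=3,n=4: not 3>4, res = 8+4 = 12
i=4,n=3: 4>3, res = 12+1 = 13
i=4,n=4: not 4>4, res = 13+4 = 17
i=4,n=5: not 4>5, res = 17+4 = 21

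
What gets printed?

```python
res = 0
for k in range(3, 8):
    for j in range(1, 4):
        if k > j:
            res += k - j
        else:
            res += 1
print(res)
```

46

k=3,j=1: 3>1, res = 0+2 = 2
k=3,j=2: 3>2, res = 2+1 = 3
k=3,j=3: not 3>3, res = 3+1 = 4
k=4,j=1: 4>1, res = 4+3 = 7
k=4,j=2: 4>2, res = 7+2 = 9
k=4,j=3: 4>3, res = 9+1 = 10
k=5,j=1: 5>1, res = 10+4 = 14
k=5,j=2: 5>2, res = 14+3 = 17
k=5,j=3: 5>3, res = 17+2 = 19
k=6,j=1: 6>1, res = 19+5 = 24
k=6,j=2: 6>2, res = 24+4 = 28
k=6,j=3: 6>3, res = 28+3 = 31
k=7,j=1: 7>1, res = 31+6 = 37
k=7,j=2: 7>2, res = 37+5 = 42
k=7,j=3: 7>3, res = 42+4 = 46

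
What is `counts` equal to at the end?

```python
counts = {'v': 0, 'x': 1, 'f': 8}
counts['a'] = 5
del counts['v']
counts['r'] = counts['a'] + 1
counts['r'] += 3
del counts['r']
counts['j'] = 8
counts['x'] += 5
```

{'x': 6, 'f': 8, 'a': 5, 'j': 8}

counts['a'] = 5 → {'v': 0, 'x': 1, 'f': 8, 'a': 5}
del 'v' → {'x': 1, 'f': 8, 'a': 5}
counts['r'] = counts['a']+1 = 6 → {'x': 1, 'f': 8, 'a': 5, 'r': 6}
counts['r'] = 6+3 = 9 → {'x': 1, 'f': 8, 'a': 5, 'r': 9}
del 'r' → {'x': 1, 'f': 8, 'a': 5}
counts['j'] = 8 → {'x': 1, 'f': 8, 'a': 5, 'j': 8}
counts['x'] = 1+5 = 6 → {'x': 6, 'f': 8, 'a': 5, 'j': 8}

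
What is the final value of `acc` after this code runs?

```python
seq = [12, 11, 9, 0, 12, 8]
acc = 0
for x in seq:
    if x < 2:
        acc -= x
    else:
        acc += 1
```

x=12: not <2, acc = 0+1 = 1
x=11: not <2, acc = 1+1 = 2
x=9: not <2, acc = 2+1 = 3
x=0: <2, acc = 3-0 = 3
x=12: not <2, acc = 3+1 = 4
x=8: not <2, acc = 4+1 = 5

5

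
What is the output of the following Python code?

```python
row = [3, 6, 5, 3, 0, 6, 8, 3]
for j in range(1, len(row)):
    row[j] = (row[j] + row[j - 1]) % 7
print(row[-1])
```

6

j=1: row[1] = (6+3)%7 = 2 → [3, 2, 5, 3, 0, 6, 8, 3]
j=2: row[2] = (5+2)%7 = 0 → [3, 2, 0, 3, 0, 6, 8, 3]
j=3: row[3] = (3+0)%7 = 3 → [3, 2, 0, 3, 0, 6, 8, 3]
j=4: row[4] = (0+3)%7 = 3 → [3, 2, 0, 3, 3, 6, 8, 3]
j=5: row[5] = (6+3)%7 = 2 → [3, 2, 0, 3, 3, 2, 8, 3]
j=6: row[6] = (8+2)%7 = 3 → [3, 2, 0, 3, 3, 2, 3, 3]
j=7: row[7] = (3+3)%7 = 6 → [3, 2, 0, 3, 3, 2, 3, 6]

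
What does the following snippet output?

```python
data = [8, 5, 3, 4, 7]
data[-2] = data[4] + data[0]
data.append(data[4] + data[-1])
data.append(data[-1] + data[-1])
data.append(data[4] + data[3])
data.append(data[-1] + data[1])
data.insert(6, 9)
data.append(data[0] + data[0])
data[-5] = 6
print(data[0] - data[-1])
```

-8

data[-2] = data[4]+data[0] = 7+8 = 15 → [8, 5, 3, 15, 7]
append data[4]+data[-1] = 7+7 = 14 → [8, 5, 3, 15, 7, 14]
append data[-1]+data[-1] = 14+14 = 28 → [8, 5, 3, 15, 7, 14, 28]
append data[4]+data[3] = 7+15 = 22 → [8, 5, 3, 15, 7, 14, 28, 22]
append data[-1]+data[1] = 22+5 = 27 → [8, 5, 3, 15, 7, 14, 28, 22, 27]
insert 9 at 6 → [8, 5, 3, 15, 7, 14, 9, 28, 22, 27]
append data[0]+data[0] = 8+8 = 16 → [8, 5, 3, 15, 7, 14, 9, 28, 22, 27, 16]
data[-5] = 6 → [8, 5, 3, 15, 7, 14, 6, 28, 22, 27, 16]
data[0]-data[-1] = 8-16 = -8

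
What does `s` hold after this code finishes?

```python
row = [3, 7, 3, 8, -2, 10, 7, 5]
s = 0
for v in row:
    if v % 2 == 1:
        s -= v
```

v=3: odd, s = 0-3 = -3
v=7: odd, s = (-3)-7 = -10
v=3: odd, s = (-10)-3 = -13
v=8: not odd
v=-2: not odd
v=10: not odd
v=7: odd, s = (-13)-7 = -20
v=5: odd, s = (-20)-5 = -25

-25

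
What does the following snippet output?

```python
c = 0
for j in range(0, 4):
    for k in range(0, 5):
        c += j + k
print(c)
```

70

j=0,k=0: c = 0+0 = 0
j=0,k=1: c = 0+1 = 1
j=0,k=2: c = 1+2 = 3
j=0,k=3: c = 3+3 = 6
j=0,k=4: c = 6+4 = 10
j=1,k=0: c = 10+1 = 11
j=1,k=1: c = 11+2 = 13
j=1,k=2: c = 13+3 = 16
j=1,k=3: c = 16+4 = 20
j=1,k=4: c = 20+5 = 25
j=2,k=0: c = 25+2 = 27
j=2,k=1: c = 27+3 = 30
j=2,k=2: c = 30+4 = 34
j=2,k=3: c = 34+5 = 39
j=2,k=4: c = 39+6 = 45
j=3,k=0: c = 45+3 = 48
j=3,k=1: c = 48+4 = 52
j=3,k=2: c = 52+5 = 57
j=3,k=3: c = 57+6 = 63
j=3,k=4: c = 63+7 = 70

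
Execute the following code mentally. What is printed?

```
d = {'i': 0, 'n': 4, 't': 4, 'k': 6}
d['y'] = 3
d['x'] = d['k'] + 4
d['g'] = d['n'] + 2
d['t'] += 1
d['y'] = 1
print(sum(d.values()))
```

32

d['y'] = 3 → {'i': 0, 'n': 4, 't': 4, 'k': 6, 'y': 3}
d['x'] = d['k']+4 = 10 → {'i': 0, 'n': 4, 't': 4, 'k': 6, 'y': 3, 'x': 10}
d['g'] = d['n']+2 = 6 → {'i': 0, 'n': 4, 't': 4, 'k': 6, 'y': 3, 'x': 10, 'g': 6}
d['t'] = 4+1 = 5 → {'i': 0, 'n': 4, 't': 5, 'k': 6, 'y': 3, 'x': 10, 'g': 6}
d['y'] = 1 → {'i': 0, 'n': 4, 't': 5, 'k': 6, 'y': 1, 'x': 10, 'g': 6}
sum of values = 32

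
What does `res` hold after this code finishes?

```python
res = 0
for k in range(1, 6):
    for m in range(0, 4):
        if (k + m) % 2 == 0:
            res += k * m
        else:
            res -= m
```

34

k=1,m=0: odd sum, res = 0-0 = 0
k=1,m=1: even sum, res = 0+1 = 1
k=1,m=2: odd sum, res = 1-2 = -1
k=1,m=3: even sum, res = (-1)+3 = 2
k=2,m=0: even sum, res = 2+0 = 2
k=2,m=1: odd sum, res = 2-1 = 1
k=2,m=2: even sum, res = 1+4 = 5
k=2,m=3: odd sum, res = 5-3 = 2
k=3,m=0: odd sum, res = 2-0 = 2
k=3,m=1: even sum, res = 2+3 = 5
k=3,m=2: odd sum, res = 5-2 = 3
k=3,m=3: even sum, res = 3+9 = 12
k=4,m=0: even sum, res = 12+0 = 12
k=4,m=1: odd sum, res = 12-1 = 11
k=4,m=2: even sum, res = 11+8 = 19
k=4,m=3: odd sum, res = 19-3 = 16
k=5,m=0: odd sum, res = 16-0 = 16
k=5,m=1: even sum, res = 16+5 = 21
k=5,m=2: odd sum, res = 21-2 = 19
k=5,m=3: even sum, res = 19+15 = 34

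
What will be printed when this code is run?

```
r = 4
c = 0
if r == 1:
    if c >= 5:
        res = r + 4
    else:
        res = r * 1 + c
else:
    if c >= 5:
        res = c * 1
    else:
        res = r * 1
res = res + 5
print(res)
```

9

r=4, c=0
r == 1 is False; c >= 5 is False
→ res = r * 1 = 4
res = 4+5 = 9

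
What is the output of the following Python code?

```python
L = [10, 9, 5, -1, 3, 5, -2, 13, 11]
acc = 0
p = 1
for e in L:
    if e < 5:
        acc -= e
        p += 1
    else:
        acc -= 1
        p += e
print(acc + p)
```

51

e=10: not <5, acc = 0-1 = -1; p=11
e=9: not <5, acc = (-1)-1 = -2; p=20
e=5: not <5, acc = (-2)-1 = -3; p=25
e=-1: <5, acc = (-3)-(-1) = -2; p=26
e=3: <5, acc = (-2)-3 = -5; p=27
e=5: not <5, acc = (-5)-1 = -6; p=32
e=-2: <5, acc = (-6)-(-2) = -4; p=33
e=13: not <5, acc = (-4)-1 = -5; p=46
e=11: not <5, acc = (-5)-1 = -6; p=57
acc+p = (-6)+57 = 51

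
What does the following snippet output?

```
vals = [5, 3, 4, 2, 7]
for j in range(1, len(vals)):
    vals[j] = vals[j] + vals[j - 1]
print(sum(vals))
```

j=1: vals[1] = 3+5 = 8 → [5, 8, 4, 2, 7]
j=2: vals[2] = 4+8 = 12 → [5, 8, 12, 2, 7]
j=3: vals[3] = 2+12 = 14 → [5, 8, 12, 14, 7]
j=4: vals[4] = 7+14 = 21 → [5, 8, 12, 14, 21]
sum = 60

60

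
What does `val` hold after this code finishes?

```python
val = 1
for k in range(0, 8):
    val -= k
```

k=0: val = 1-0 = 1
k=1: val = 1-1 = 0
k=2: val = 0-2 = -2
k=3: val = (-2)-3 = -5
k=4: val = (-5)-4 = -9
k=5: val = (-9)-5 = -14
k=6: val = (-14)-6 = -20
k=7: val = (-20)-7 = -27

-27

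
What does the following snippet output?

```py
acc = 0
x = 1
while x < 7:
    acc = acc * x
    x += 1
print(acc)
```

x=1: acc = 0*1 = 0
x=2: acc = 0*2 = 0
x=3: acc = 0*3 = 0
x=4: acc = 0*4 = 0
x=5: acc = 0*5 = 0
x=6: acc = 0*6 = 0

0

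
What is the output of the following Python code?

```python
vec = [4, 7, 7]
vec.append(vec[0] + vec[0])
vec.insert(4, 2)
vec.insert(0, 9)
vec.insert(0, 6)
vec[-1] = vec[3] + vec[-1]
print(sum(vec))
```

50

append vec[0]+vec[0] = 4+4 = 8 → [4, 7, 7, 8]
insert 2 at 4 → [4, 7, 7, 8, 2]
insert 9 at 0 → [9, 4, 7, 7, 8, 2]
insert 6 at 0 → [6, 9, 4, 7, 7, 8, 2]
vec[-1] = vec[3]+vec[-1] = 7+2 = 9 → [6, 9, 4, 7, 7, 8, 9]
sum = 50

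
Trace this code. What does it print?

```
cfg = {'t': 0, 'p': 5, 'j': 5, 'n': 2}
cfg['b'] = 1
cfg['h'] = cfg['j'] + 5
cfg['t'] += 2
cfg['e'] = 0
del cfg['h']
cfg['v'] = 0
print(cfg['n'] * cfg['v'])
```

cfg['b'] = 1 → {'t': 0, 'p': 5, 'j': 5, 'n': 2, 'b': 1}
cfg['h'] = cfg['j']+5 = 10 → {'t': 0, 'p': 5, 'j': 5, 'n': 2, 'b': 1, 'h': 10}
cfg['t'] = 0+2 = 2 → {'t': 2, 'p': 5, 'j': 5, 'n': 2, 'b': 1, 'h': 10}
cfg['e'] = 0 → {'t': 2, 'p': 5, 'j': 5, 'n': 2, 'b': 1, 'h': 10, 'e': 0}
del 'h' → {'t': 2, 'p': 5, 'j': 5, 'n': 2, 'b': 1, 'e': 0}
cfg['v'] = 0 → {'t': 2, 'p': 5, 'j': 5, 'n': 2, 'b': 1, 'e': 0, 'v': 0}
cfg['n']*cfg['v'] = 2*0 = 0

0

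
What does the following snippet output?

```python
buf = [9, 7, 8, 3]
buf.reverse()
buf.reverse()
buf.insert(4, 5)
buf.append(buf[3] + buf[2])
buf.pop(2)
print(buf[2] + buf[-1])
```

reverse → [3, 8, 7, 9]
reverse → [9, 7, 8, 3]
insert 5 at 4 → [9, 7, 8, 3, 5]
append buf[3]+buf[2] = 3+8 = 11 → [9, 7, 8, 3, 5, 11]
pop(2) removes 8 → [9, 7, 3, 5, 11]
buf[2]+buf[-1] = 3+11 = 14

14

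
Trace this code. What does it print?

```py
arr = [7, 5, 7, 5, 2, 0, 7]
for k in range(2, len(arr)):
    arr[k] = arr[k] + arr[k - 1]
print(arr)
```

[7, 5, 12, 17, 19, 19, 26]

k=2: arr[2] = 7+5 = 12 → [7, 5, 12, 5, 2, 0, 7]
k=3: arr[3] = 5+12 = 17 → [7, 5, 12, 17, 2, 0, 7]
k=4: arr[4] = 2+17 = 19 → [7, 5, 12, 17, 19, 0, 7]
k=5: arr[5] = 0+19 = 19 → [7, 5, 12, 17, 19, 19, 7]
k=6: arr[6] = 7+19 = 26 → [7, 5, 12, 17, 19, 19, 26]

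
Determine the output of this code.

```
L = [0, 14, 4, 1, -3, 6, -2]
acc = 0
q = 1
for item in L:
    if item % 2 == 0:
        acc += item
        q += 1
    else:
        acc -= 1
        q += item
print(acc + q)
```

item=0: even, acc = 0+0 = 0; q=2
item=14: even, acc = 0+14 = 14; q=3
item=4: even, acc = 14+4 = 18; q=4
item=1: not even, acc = 18-1 = 17; q=5
item=-3: not even, acc = 17-1 = 16; q=2
item=6: even, acc = 16+6 = 22; q=3
item=-2: even, acc = 22+(-2) = 20; q=4
acc+q = 20+4 = 24

24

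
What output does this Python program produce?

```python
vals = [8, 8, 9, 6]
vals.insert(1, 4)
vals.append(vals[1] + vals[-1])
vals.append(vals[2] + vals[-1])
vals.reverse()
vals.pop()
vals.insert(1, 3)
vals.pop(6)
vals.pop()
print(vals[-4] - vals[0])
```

insert 4 at 1 → [8, 4, 8, 9, 6]
append vals[1]+vals[-1] = 4+6 = 10 → [8, 4, 8, 9, 6, 10]
append vals[2]+vals[-1] = 8+10 = 18 → [8, 4, 8, 9, 6, 10, 18]
reverse → [18, 10, 6, 9, 8, 4, 8]
pop() removes 8 → [18, 10, 6, 9, 8, 4]
insert 3 at 1 → [18, 3, 10, 6, 9, 8, 4]
pop(6) removes 4 → [18, 3, 10, 6, 9, 8]
pop() removes 8 → [18, 3, 10, 6, 9]
vals[-4]-vals[0] = 3-18 = -15

-15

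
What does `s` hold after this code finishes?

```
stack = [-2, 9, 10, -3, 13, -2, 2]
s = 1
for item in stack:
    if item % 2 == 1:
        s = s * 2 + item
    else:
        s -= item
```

item=-2: not odd, s = 1-(-2) = 3
item=9: odd, s = 3*2+9 = 15
item=10: not odd, s = 15-10 = 5
item=-3: odd, s = 5*2+(-3) = 7
item=13: odd, s = 7*2+13 = 27
item=-2: not odd, s = 27-(-2) = 29
item=2: not odd, s = 29-2 = 27

27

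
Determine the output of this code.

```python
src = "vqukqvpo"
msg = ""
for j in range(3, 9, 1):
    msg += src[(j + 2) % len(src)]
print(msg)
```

j=3: add src[5]='v' → 'v'
j=4: add src[6]='p' → 'vp'
j=5: add src[7]='o' → 'vpo'
j=6: add src[0]='v' → 'vpov'
j=7: add src[1]='q' → 'vpovq'
j=8: add src[2]='u' → 'vpovqu'

vpovqu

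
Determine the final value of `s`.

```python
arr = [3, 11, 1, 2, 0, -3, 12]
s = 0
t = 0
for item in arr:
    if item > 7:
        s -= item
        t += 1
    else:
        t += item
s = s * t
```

-115

item=3: not >7; t=3
item=11: >7, s = 0-11 = -11; t=4
item=1: not >7; t=5
item=2: not >7; t=7
item=0: not >7; t=7
item=-3: not >7; t=4
item=12: >7, s = (-11)-12 = -23; t=5
s*t = (-23)*5 = -115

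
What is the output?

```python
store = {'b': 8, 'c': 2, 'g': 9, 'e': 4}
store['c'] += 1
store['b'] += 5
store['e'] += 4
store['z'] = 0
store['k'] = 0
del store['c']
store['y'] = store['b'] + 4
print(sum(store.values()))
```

47

store['c'] = 2+1 = 3 → {'b': 8, 'c': 3, 'g': 9, 'e': 4}
store['b'] = 8+5 = 13 → {'b': 13, 'c': 3, 'g': 9, 'e': 4}
store['e'] = 4+4 = 8 → {'b': 13, 'c': 3, 'g': 9, 'e': 8}
store['z'] = 0 → {'b': 13, 'c': 3, 'g': 9, 'e': 8, 'z': 0}
store['k'] = 0 → {'b': 13, 'c': 3, 'g': 9, 'e': 8, 'z': 0, 'k': 0}
del 'c' → {'b': 13, 'g': 9, 'e': 8, 'z': 0, 'k': 0}
store['y'] = store['b']+4 = 17 → {'b': 13, 'g': 9, 'e': 8, 'z': 0, 'k': 0, 'y': 17}
sum of values = 47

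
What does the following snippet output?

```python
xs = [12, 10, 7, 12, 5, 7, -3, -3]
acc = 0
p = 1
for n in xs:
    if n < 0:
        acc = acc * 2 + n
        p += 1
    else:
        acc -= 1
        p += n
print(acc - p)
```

n=12: not <0, acc = 0-1 = -1; p=13
n=10: not <0, acc = (-1)-1 = -2; p=23
n=7: not <0, acc = (-2)-1 = -3; p=30
n=12: not <0, acc = (-3)-1 = -4; p=42
n=5: not <0, acc = (-4)-1 = -5; p=47
n=7: not <0, acc = (-5)-1 = -6; p=54
n=-3: <0, acc = (-6)*2+(-3) = -15; p=55
n=-3: <0, acc = (-15)*2+(-3) = -33; p=56
acc-p = (-33)-56 = -89

-89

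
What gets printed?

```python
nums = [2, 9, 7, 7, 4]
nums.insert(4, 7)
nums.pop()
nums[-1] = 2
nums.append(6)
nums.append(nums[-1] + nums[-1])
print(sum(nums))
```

insert 7 at 4 → [2, 9, 7, 7, 7, 4]
pop() removes 4 → [2, 9, 7, 7, 7]
nums[-1] = 2 → [2, 9, 7, 7, 2]
append 6 → [2, 9, 7, 7, 2, 6]
append nums[-1]+nums[-1] = 6+6 = 12 → [2, 9, 7, 7, 2, 6, 12]
sum = 45

45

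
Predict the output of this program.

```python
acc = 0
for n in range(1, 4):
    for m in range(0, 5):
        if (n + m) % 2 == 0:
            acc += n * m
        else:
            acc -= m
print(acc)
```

n=1,m=0: odd sum, acc = 0-0 = 0
n=1,m=1: even sum, acc = 0+1 = 1
n=1,m=2: odd sum, acc = 1-2 = -1
n=1,m=3: even sum, acc = (-1)+3 = 2
n=1,m=4: odd sum, acc = 2-4 = -2
n=2,m=0: even sum, acc = (-2)+0 = -2
n=2,m=1: odd sum, acc = (-2)-1 = -3
n=2,m=2: even sum, acc = (-3)+4 = 1
n=2,m=3: odd sum, acc = 1-3 = -2
n=2,m=4: even sum, acc = (-2)+8 = 6
n=3,m=0: odd sum, acc = 6-0 = 6
n=3,m=1: even sum, acc = 6+3 = 9
n=3,m=2: odd sum, acc = 9-2 = 7
n=3,m=3: even sum, acc = 7+9 = 16
n=3,m=4: odd sum, acc = 16-4 = 12

12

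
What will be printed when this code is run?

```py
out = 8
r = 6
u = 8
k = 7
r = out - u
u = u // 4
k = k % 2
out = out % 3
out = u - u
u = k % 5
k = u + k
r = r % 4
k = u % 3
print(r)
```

0

r = 8-8 = 0
u = 8//4 = 2
k = 7%2 = 1
out = 8%3 = 2
out = 2-2 = 0
u = 1%5 = 1
k = 1+1 = 2
r = 0%4 = 0
k = 1%3 = 1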